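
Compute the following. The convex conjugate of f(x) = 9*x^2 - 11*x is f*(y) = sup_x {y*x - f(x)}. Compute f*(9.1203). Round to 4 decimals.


f*(y) = sup_x {y*x - a*x^2 - b*x} = sup_x {(y-b)*x - a*x^2}
FOC: (y - b) - 2a*x = 0 => x* = (y - b)/(2a)
x* = (9.1203 + 11)/(2*9) = 1.1178
f*(9.1203) = (y-b)^2/(4a) = (9.1203 + 11)^2/(4*9)
= 404.8265/36 = 11.2452


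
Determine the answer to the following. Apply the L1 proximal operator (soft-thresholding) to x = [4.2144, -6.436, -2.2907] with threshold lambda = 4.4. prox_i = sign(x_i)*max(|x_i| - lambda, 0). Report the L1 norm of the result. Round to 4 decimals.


Soft-thresholding with lambda = 4.4:
prox(4.2144) = sign(4.2144)*max(|4.2144| - 4.4, 0) = 0.0
prox(-6.436) = sign(-6.436)*max(|-6.436| - 4.4, 0) = -2.036
prox(-2.2907) = sign(-2.2907)*max(|-2.2907| - 4.4, 0) = 0.0
prox(x) = [0.0, -2.036, 0.0]
||prox(x)||_1 = 0.0 + 2.036 + 0.0 = 2.036


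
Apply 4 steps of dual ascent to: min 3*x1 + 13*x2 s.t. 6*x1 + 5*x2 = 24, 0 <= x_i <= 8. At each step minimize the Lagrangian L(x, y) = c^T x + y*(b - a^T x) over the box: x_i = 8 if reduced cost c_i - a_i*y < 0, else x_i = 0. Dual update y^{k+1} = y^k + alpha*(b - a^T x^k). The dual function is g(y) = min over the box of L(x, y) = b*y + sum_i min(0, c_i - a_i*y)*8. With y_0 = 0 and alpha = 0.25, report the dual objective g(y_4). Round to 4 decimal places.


Dual ascent for LP: min 3*x1 + 13*x2, 6*x1 + 5*x2 = 24, 0 <= x_i <= 8
Step 1: y^k = 0.0, reduced costs: (3.0, 13.0)
  x^k = (0.0, 0.0), subgradient = b - a^T x = 24.0
  y^{k+1} = 0.0 + 0.25*24.0 = 6.0
Step 2: y^k = 6.0, reduced costs: (-33.0, -17.0)
  x^k = (8.0, 8.0), subgradient = b - a^T x = -64.0
  y^{k+1} = 6.0 + 0.25*-64.0 = -10.0
Step 3: y^k = -10.0, reduced costs: (63.0, 63.0)
  x^k = (0.0, 0.0), subgradient = b - a^T x = 24.0
  y^{k+1} = -10.0 + 0.25*24.0 = -4.0
Step 4: y^k = -4.0, reduced costs: (27.0, 33.0)
  x^k = (0.0, 0.0), subgradient = b - a^T x = 24.0
  y^{k+1} = -4.0 + 0.25*24.0 = 2.0
Dual objective at y_4 = 2.0: reduced costs (-9.0, 3.0), box minimizer x = (8.0, 0.0)
g(y_4) = b*y + (c1 - a1*y)*x1 + (c2 - a2*y)*x2 = 24*2.0 + (-9.0)*8.0 + 3.0*0.0 = 48.0 - 72.0 + 0.0 = -24.0


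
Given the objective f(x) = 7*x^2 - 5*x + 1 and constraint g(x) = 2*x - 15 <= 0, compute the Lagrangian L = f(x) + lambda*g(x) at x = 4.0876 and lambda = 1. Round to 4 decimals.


Step 1: Evaluate f(x).
f(4.0876) = 7*4.0876^2 - 5*4.0876 + 1 = 97.5213
Step 2: Evaluate g(x).
g(4.0876) = 2*4.0876 - 15 = -6.8248
Step 3: Compute Lagrangian.
L = 97.5213 + 1*-6.8248 = 90.6965


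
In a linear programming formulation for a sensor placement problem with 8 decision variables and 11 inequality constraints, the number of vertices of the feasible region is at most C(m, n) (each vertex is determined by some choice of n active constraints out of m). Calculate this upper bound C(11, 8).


Each vertex corresponds to some choice of n active constraints out of m, so the number of vertices is at most C(m, n) = m! / (n!(m-n)!).
m = 11, n = 8
Numerator: 11 * 10 * 9 * 8 * 7 * 6 * 5 * 4
Denominator: 8! = 40320
C(11, 8) = 165


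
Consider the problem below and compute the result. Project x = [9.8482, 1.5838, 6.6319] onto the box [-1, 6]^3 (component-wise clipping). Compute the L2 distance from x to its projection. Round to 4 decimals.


Project each component onto [-1, 6].
clip(9.8482) = 6.0, clip(1.5838) = 1.5838, clip(6.6319) = 6.0
Projection = [6.0, 1.5838, 6.0]
Squared diffs: [14.8086, 0.0, 0.3993]
Distance = sqrt(15.2079) = 3.8997


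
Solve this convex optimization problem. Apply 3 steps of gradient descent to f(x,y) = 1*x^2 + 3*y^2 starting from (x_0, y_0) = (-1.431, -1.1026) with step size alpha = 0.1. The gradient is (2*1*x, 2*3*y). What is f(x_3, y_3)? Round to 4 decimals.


Gradient descent on f(x,y) = 1*x^2 + 3*y^2.
Starting point: (-1.431, -1.1026), alpha = 0.1
Step 1: grad_x = 2*1*-1.431 = -2.862, grad_y = 2*3*-1.1026 = -6.6156
  x_1 = -1.431 - 0.1*-2.862 = -1.1448
  y_1 = -1.1026 - 0.1*-6.6156 = -0.441
Step 2: grad_x = 2*1*-1.1448 = -2.2896, grad_y = 2*3*-0.441 = -2.6462
  x_2 = -1.1448 - 0.1*-2.2896 = -0.9158
  y_2 = -0.441 - 0.1*-2.6462 = -0.1764
Step 3: grad_x = 2*1*-0.9158 = -1.8317, grad_y = 2*3*-0.1764 = -1.0585
  x_3 = -0.9158 - 0.1*-1.8317 = -0.7327
  y_3 = -0.1764 - 0.1*-1.0585 = -0.0706
f(-0.7327, -0.0706) = 1*(-0.7327)^2 + 3*(-0.0706)^2 = 0.5517


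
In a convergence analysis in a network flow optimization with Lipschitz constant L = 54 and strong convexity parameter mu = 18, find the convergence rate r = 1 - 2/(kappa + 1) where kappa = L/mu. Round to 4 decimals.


Step 1: Compute the condition number.
kappa = L/mu = 54/18 = 3.0
Step 2: Compute the convergence rate.
r = 1 - 2/(kappa + 1) = 1 - 2*mu/(L + mu) = (L - mu)/(L + mu) = 36/72 = 0.5


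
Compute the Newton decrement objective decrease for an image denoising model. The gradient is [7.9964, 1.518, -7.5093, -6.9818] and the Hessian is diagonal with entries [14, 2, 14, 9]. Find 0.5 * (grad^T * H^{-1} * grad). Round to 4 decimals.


Step 1: H is diagonal, so H^(-1) * g = [0.5712, 0.759, -0.5364, -0.7758].
Step 2: g^T H^(-1) g = sum_i g_i^2 / H_ii
  = (7.9964)^2/14 + (1.518)^2/2 + (-7.5093)^2/14 + (-6.9818)^2/9
  = 4.5673 + 1.1522 + 4.0278 + 5.4162 = 15.1635
Step 3: Objective decrease = 0.5 * g^T H^(-1) g = 7.5817


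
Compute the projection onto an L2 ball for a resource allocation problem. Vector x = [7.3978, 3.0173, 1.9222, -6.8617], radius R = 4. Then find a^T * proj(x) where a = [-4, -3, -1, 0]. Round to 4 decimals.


Step 1: Compute ||x|| (intermediates to 6 decimals).
||x|| = sqrt(7.3978^2 + 3.0173^2 + 1.9222^2 + (-6.8617)^2) = 10.705574
Step 2: Project.
Since ||x|| > R, scale = R/||x|| = 4/10.705574 = 0.373637, proj(x) = scale * x
proj(x) = [2.764092, 1.127375, 0.718205, -2.563785]
Step 3: Dot product.
a^T * proj(x) = -4*2.764092 - 3*1.127375 - 1*0.718205 + 0*(-2.563785) = -15.1567


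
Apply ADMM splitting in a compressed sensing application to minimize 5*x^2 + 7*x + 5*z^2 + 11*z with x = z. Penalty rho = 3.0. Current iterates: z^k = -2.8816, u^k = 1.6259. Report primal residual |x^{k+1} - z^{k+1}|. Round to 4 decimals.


ADMM iteration with rho = 3.0, z^k = -2.8816, u^k = 1.6259
Step 1: x-update.
Minimize 5*x^2 + 7*x + (3.0/2)*(x + 2.8816 + 1.6259)^2
FOC: (2*5 + 3.0)*x = -7 + 3.0*(-2.8816 - 1.6259)
x^{k+1} = -1.5787
Step 2: z-update.
Minimize 5*z^2 + 11*z + (3.0/2)*(-1.5787 - z + 1.6259)^2
FOC: (2*5 + 3.0)*z = -11 + 3.0*(-1.5787 + 1.6259)
z^{k+1} = -0.8353
Step 3: u-update.
u^{k+1} = 1.6259 - 1.5787 + 0.8353 = 0.8825
Step 4: Primal residual = |-1.5787 + 0.8353| = 0.7434


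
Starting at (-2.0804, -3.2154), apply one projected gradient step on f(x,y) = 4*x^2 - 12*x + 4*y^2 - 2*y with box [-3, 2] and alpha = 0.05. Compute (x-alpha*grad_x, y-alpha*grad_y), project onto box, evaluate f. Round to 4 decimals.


Step 1: Compute gradient at (-2.0804, -3.2154).
grad_x = 2*4*-2.0804 - 12 = -28.6432
grad_y = 2*4*-3.2154 - 2 = -27.7232
Step 2: Gradient step.
x_raw = -2.0804 - 0.05*-28.6432 = -0.6482
y_raw = -3.2154 - 0.05*-27.7232 = -1.8292
Step 3: Project onto [-3, 2].
x_proj = clip(-0.6482) = -0.6482
y_proj = clip(-1.8292) = -1.8292
Step 4: Evaluate f.
f(-0.6482, -1.8292) = 26.5027


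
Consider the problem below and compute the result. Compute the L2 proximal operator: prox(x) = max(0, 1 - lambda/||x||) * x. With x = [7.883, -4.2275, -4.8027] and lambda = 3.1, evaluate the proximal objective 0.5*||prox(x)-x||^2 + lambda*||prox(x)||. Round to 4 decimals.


Step 1: Compute ||x||.
||x|| = 10.1528
Step 2: Compute scaling factor.
scale = max(0, 1 - 3.1/10.1528) = 0.6947
Step 3: prox(x) = [5.476, -2.9367, -3.3363]
||prox(x)|| = 7.0528
Step 4: Proximal objective.
0.5*||prox-x||^2 = 4.805
lambda*||prox|| = 21.8637
Total = 26.6687


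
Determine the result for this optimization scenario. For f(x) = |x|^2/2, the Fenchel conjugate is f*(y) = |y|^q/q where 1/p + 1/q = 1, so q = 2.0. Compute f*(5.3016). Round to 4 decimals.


The conjugate exponent q satisfies 1/p + 1/q = 1.
p = 2, so q = 2/(2 - 1) = 2.0
|y|^q = 5.3016^2.0 = 28.107
f*(5.3016) = 28.107 / 2.0 = 14.0535


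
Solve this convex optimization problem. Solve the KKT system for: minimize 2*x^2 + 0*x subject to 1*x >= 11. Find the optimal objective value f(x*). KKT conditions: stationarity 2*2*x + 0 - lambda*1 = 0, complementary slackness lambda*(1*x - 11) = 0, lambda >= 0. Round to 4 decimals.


Step 1: Try lambda = 0 (constraint inactive).
x_unc = 0/(2*2) = 0.0
Check: 1*0.0 = 0.0 < 11 -- violated!
Step 2: Constraint must be active: 1*x = 11
x* = 11/1 = 11.0
lambda = (2*2*11.0 + 0)/1 = 44.0
Step 3: Compute optimal value.
f(x*) = 2*11.0^2 + 0*11.0 = 242.0


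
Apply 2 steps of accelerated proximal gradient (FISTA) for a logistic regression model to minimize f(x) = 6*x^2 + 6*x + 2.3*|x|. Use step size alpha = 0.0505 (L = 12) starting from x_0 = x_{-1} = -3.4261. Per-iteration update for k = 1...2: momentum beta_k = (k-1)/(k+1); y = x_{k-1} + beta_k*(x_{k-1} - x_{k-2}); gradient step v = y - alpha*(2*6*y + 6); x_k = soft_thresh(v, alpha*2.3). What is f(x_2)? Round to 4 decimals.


FISTA on f(x) = 6*x^2 + 6*x + 2.3*|x|
L = 12, alpha = 0.0505
Iteration 1: beta = 0.0, y = -3.4261 + 0.0*(-3.4261 + 3.4261) = -3.4261
  grad(y) = -35.1132, v = y - alpha*grad = -1.6529
  prox(v) = soft_thresh(-1.6529, 0.1162) = -1.5367
Iteration 2: beta = 0.3333, y = -1.5367 + 0.3333*(-1.5367 + 3.4261) = -0.9069
  grad(y) = -4.8833, v = y - alpha*grad = -0.6603
  prox(v) = soft_thresh(-0.6603, 0.1162) = -0.5442
f(x_2) = 6*(-0.5442)^2 + 6*(-0.5442) + 2.3*|-0.5442| = -0.2367


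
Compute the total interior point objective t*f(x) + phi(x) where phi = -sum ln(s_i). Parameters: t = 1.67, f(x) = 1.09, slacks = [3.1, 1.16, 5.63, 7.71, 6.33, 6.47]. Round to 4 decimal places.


Step 1: Compute log-barrier.
ln values: [1.1314, 0.1484, 1.7281, 2.0425, 1.8453, 1.8672]
phi = -(1.1314 + 0.1484 + 1.7281 + 2.0425 + 1.8453 + 1.8672) = -8.7629
Step 2: Compute augmented objective.
t*f(x) = 1.67*1.09 = 1.8203
Total = 1.8203 - 8.7629 = -6.9426


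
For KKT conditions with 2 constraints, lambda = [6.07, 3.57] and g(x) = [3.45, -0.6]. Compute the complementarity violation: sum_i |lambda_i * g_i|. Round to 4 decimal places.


KKT complementary slackness check:
lambda_1 * g_1 = 6.07 * 3.45 = 20.9415
lambda_2 * g_2 = 3.57 * -0.6 = -2.142
Total violation = 20.9415 + 2.142 = 23.0835


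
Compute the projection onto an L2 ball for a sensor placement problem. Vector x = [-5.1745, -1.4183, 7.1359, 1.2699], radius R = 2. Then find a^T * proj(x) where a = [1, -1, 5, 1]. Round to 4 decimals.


Step 1: Compute ||x|| (intermediates to 6 decimals).
||x|| = sqrt((-5.1745)^2 + (-1.4183)^2 + 7.1359^2 + 1.2699^2) = 9.017801
Step 2: Project.
Since ||x|| > R, scale = R/||x|| = 2/9.017801 = 0.221784, proj(x) = scale * x
proj(x) = [-1.147621, -0.314556, 1.582628, 0.281644]
Step 3: Dot product.
a^T * proj(x) = 1*(-1.147621) - 1*(-0.314556) + 5*1.582628 + 1*0.281644 = 7.3617


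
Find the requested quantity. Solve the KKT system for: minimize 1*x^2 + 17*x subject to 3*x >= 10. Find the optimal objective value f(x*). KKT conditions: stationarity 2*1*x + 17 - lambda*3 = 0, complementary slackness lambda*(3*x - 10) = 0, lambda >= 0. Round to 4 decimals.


Step 1: Try lambda = 0 (constraint inactive).
x_unc = -17/(2*1) = -8.5
Check: 3*-8.5 = -25.5 < 10 -- violated!
Step 2: Constraint must be active: 3*x = 10
x* = 10/3 = 3.3333 (rounded; the exact value 10/3 is used below)
lambda = (2*1*(10/3) + 17)/3 = 7.8889
Step 3: Compute optimal value.
f(x*) = 1*(10/3)^2 + 17*(10/3) = 67.7778


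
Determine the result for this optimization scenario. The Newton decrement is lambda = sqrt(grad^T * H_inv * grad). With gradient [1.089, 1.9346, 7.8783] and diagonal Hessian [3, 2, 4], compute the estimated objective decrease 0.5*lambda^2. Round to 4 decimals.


Step 1: H is diagonal, so H^(-1) * g = [0.363, 0.9673, 1.9696].
Step 2: g^T H^(-1) g = sum_i g_i^2 / H_ii
  = (1.089)^2/3 + (1.9346)^2/2 + (7.8783)^2/4
  = 0.3953 + 1.8713 + 15.5169 = 17.7835
Step 3: Objective decrease = 0.5 * g^T H^(-1) g = 8.8918


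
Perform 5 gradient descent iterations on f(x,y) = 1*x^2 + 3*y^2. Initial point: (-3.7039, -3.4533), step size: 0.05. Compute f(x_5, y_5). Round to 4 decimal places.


Gradient descent on f(x,y) = 1*x^2 + 3*y^2.
Starting point: (-3.7039, -3.4533), alpha = 0.05
Step 1: grad_x = 2*1*-3.7039 = -7.4078, grad_y = 2*3*-3.4533 = -20.7198
  x_1 = -3.7039 - 0.05*-7.4078 = -3.3335
  y_1 = -3.4533 - 0.05*-20.7198 = -2.4173
Step 2: grad_x = 2*1*-3.3335 = -6.667, grad_y = 2*3*-2.4173 = -14.5039
  x_2 = -3.3335 - 0.05*-6.667 = -3.0002
  y_2 = -2.4173 - 0.05*-14.5039 = -1.6921
Step 3: grad_x = 2*1*-3.0002 = -6.0003, grad_y = 2*3*-1.6921 = -10.1527
  x_3 = -3.0002 - 0.05*-6.0003 = -2.7001
  y_3 = -1.6921 - 0.05*-10.1527 = -1.1845
Step 4: grad_x = 2*1*-2.7001 = -5.4003, grad_y = 2*3*-1.1845 = -7.1069
  x_4 = -2.7001 - 0.05*-5.4003 = -2.4301
  y_4 = -1.1845 - 0.05*-7.1069 = -0.8291
Step 5: grad_x = 2*1*-2.4301 = -4.8603, grad_y = 2*3*-0.8291 = -4.9748
  x_5 = -2.4301 - 0.05*-4.8603 = -2.1871
  y_5 = -0.8291 - 0.05*-4.9748 = -0.5804
f(-2.1871, -0.5804) = 1*(-2.1871)^2 + 3*(-0.5804)^2 = 5.7941


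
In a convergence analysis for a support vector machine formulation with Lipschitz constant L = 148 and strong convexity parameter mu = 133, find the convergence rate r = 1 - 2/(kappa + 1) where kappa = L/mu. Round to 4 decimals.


Step 1: Compute the condition number.
kappa = L/mu = 148/133 = 1.1128
Step 2: Compute the convergence rate.
r = 1 - 2/(kappa + 1) = 1 - 2*mu/(L + mu) = (L - mu)/(L + mu) = 15/281 = 0.0534


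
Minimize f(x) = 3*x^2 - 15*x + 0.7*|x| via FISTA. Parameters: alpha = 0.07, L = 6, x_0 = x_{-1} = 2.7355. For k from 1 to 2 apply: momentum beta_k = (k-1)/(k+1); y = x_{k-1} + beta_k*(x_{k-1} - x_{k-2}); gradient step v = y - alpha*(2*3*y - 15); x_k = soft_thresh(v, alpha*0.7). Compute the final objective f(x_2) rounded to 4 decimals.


FISTA on f(x) = 3*x^2 - 15*x + 0.7*|x|
L = 6, alpha = 0.07
Iteration 1: beta = 0.0, y = 2.7355 + 0.0*(2.7355 - 2.7355) = 2.7355
  grad(y) = 1.413, v = y - alpha*grad = 2.6366
  prox(v) = soft_thresh(2.6366, 0.049) = 2.5876
Iteration 2: beta = 0.3333, y = 2.5876 + 0.3333*(2.5876 - 2.7355) = 2.5383
  grad(y) = 0.2297, v = y - alpha*grad = 2.5222
  prox(v) = soft_thresh(2.5222, 0.049) = 2.4732
f(x_2) = 3*2.4732^2 - 15*2.4732 + 0.7*|2.4732| = -17.0166


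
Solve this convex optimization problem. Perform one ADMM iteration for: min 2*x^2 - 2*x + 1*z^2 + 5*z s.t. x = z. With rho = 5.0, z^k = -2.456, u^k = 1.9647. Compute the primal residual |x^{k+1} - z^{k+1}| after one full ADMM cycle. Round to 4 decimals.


ADMM iteration with rho = 5.0, z^k = -2.456, u^k = 1.9647
Step 1: x-update.
Minimize 2*x^2 - 2*x + (5.0/2)*(x + 2.456 + 1.9647)^2
FOC: (2*2 + 5.0)*x = 2 + 5.0*(-2.456 - 1.9647)
x^{k+1} = -2.2337
Step 2: z-update.
Minimize 1*z^2 + 5*z + (5.0/2)*(-2.2337 - z + 1.9647)^2
FOC: (2*1 + 5.0)*z = -5 + 5.0*(-2.2337 + 1.9647)
z^{k+1} = -0.9064
Step 3: u-update.
u^{k+1} = 1.9647 - 2.2337 + 0.9064 = 0.6374
Step 4: Primal residual = |-2.2337 + 0.9064| = 1.3273


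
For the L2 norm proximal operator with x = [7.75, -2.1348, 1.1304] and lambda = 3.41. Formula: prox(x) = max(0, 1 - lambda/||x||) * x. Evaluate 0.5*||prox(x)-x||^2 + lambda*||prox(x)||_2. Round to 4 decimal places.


Step 1: Compute ||x||.
||x|| = 8.1177
Step 2: Compute scaling factor.
scale = max(0, 1 - 3.41/8.1177) = 0.5799
Step 3: prox(x) = [4.4945, -1.238, 0.6556]
||prox(x)|| = 4.7077
Step 4: Proximal objective.
0.5*||prox-x||^2 = 5.8141
lambda*||prox|| = 16.0533
Total = 21.8674


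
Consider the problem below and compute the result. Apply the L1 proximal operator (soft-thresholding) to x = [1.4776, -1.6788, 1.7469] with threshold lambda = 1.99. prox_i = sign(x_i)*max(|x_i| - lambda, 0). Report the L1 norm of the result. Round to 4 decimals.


Soft-thresholding with lambda = 1.99:
prox(1.4776) = sign(1.4776)*max(|1.4776| - 1.99, 0) = 0.0
prox(-1.6788) = sign(-1.6788)*max(|-1.6788| - 1.99, 0) = 0.0
prox(1.7469) = sign(1.7469)*max(|1.7469| - 1.99, 0) = 0.0
prox(x) = [0.0, 0.0, 0.0]
||prox(x)||_1 = 0.0 + 0.0 + 0.0 = 0.0


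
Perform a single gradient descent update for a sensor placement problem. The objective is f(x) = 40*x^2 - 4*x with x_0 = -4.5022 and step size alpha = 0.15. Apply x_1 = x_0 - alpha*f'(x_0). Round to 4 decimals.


We compute the gradient at x_0 and apply the update.
f'(x) = 80*x - 4
f'(-4.5022) = 80*-4.5022 - 4 = -364.176
x_1 = -4.5022 - 0.15*-364.176 = 50.1242


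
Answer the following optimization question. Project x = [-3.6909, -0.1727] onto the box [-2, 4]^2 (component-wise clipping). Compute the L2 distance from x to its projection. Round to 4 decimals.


Project each component onto [-2, 4].
clip(-3.6909) = -2.0, clip(-0.1727) = -0.1727
Projection = [-2.0, -0.1727]
Squared diffs: [2.8591, 0.0]
Distance = sqrt(2.8591) = 1.6909


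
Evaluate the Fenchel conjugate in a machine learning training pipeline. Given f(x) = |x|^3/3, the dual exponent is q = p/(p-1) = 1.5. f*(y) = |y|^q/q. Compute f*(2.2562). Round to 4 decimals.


The conjugate exponent q satisfies 1/p + 1/q = 1.
p = 3, so q = 3/(3 - 1) = 1.5
|y|^q = 2.2562^1.5 = 3.389
f*(2.2562) = 3.389 / 1.5 = 2.2593


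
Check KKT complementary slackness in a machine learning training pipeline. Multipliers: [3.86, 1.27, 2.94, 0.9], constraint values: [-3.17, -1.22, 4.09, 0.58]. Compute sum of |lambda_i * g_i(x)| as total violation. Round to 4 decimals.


KKT complementary slackness check:
lambda_1 * g_1 = 3.86 * -3.17 = -12.2362
lambda_2 * g_2 = 1.27 * -1.22 = -1.5494
lambda_3 * g_3 = 2.94 * 4.09 = 12.0246
lambda_4 * g_4 = 0.9 * 0.58 = 0.522
Total violation = 12.2362 + 1.5494 + 12.0246 + 0.522 = 26.3322


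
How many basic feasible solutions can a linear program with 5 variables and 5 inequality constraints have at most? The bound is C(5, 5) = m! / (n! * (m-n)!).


Each vertex corresponds to some choice of n active constraints out of m, so the number of vertices is at most C(m, n) = m! / (n!(m-n)!).
m = 5, n = 5
Numerator: 5 * 4 * 3 * 2 * 1
Denominator: 5! = 120
C(5, 5) = 1


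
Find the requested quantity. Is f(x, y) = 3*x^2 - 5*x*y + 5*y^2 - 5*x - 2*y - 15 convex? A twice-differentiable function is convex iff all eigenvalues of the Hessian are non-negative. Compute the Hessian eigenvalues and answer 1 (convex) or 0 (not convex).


The Hessian of f(x,y) = 3*x^2 - 5*x*y + 5*y^2 - 5*x - 2*y - 15 is:
H = [[6, -5], [-5, 10]]
Trace = 6 + 10 = 16
Determinant = 6*10 - (-5)^2 = 35
Discriminant = (16)^2 - 4*35 = 116.0
Eigenvalues: lambda_1 = 2.6148, lambda_2 = 13.3852
The function is convex.

1


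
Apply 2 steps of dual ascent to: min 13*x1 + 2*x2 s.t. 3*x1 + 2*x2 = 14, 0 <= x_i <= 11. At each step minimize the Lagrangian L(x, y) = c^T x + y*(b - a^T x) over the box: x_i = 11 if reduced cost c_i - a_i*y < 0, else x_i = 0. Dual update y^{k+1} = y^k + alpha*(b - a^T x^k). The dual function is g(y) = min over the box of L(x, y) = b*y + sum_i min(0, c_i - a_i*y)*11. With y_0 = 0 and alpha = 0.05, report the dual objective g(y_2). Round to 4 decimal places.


Dual ascent for LP: min 13*x1 + 2*x2, 3*x1 + 2*x2 = 14, 0 <= x_i <= 11
Step 1: y^k = 0.0, reduced costs: (13.0, 2.0)
  x^k = (0.0, 0.0), subgradient = b - a^T x = 14.0
  y^{k+1} = 0.0 + 0.05*14.0 = 0.7
Step 2: y^k = 0.7, reduced costs: (10.9, 0.6)
  x^k = (0.0, 0.0), subgradient = b - a^T x = 14.0
  y^{k+1} = 0.7 + 0.05*14.0 = 1.4
Dual objective at y_2 = 1.4: reduced costs (8.8, -0.8), box minimizer x = (0.0, 11.0)
g(y_2) = b*y + (c1 - a1*y)*x1 + (c2 - a2*y)*x2 = 14*1.4 + 8.8*0.0 + (-0.8)*11.0 = 19.6 + 0.0 - 8.8 = 10.8


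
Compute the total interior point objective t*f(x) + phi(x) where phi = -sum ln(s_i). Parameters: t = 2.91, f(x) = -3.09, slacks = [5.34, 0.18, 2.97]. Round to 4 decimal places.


Step 1: Compute log-barrier.
ln values: [1.6752, -1.7148, 1.0886]
phi = -(1.6752 - 1.7148 + 1.0886) = -1.049
Step 2: Compute augmented objective.
t*f(x) = 2.91*-3.09 = -8.9919
Total = -8.9919 - 1.049 = -10.0409


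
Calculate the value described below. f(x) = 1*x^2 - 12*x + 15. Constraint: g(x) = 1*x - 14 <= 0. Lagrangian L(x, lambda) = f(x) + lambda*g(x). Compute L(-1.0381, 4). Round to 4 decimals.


Step 1: Evaluate f(x).
f(-1.0381) = 1*(-1.0381)^2 - 12*(-1.0381) + 15 = 28.5349
Step 2: Evaluate g(x).
g(-1.0381) = 1*-1.0381 - 14 = -15.0381
Step 3: Compute Lagrangian.
L = 28.5349 + 4*-15.0381 = -31.6175


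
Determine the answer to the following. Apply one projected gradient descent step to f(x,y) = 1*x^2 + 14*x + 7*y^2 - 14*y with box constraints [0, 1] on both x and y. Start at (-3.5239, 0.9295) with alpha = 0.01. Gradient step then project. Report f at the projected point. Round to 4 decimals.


Step 1: Compute gradient at (-3.5239, 0.9295).
grad_x = 2*1*-3.5239 + 14 = 6.9522
grad_y = 2*7*0.9295 - 14 = -0.987
Step 2: Gradient step.
x_raw = -3.5239 - 0.01*6.9522 = -3.5934
y_raw = 0.9295 - 0.01*-0.987 = 0.9394
Step 3: Project onto [0, 1].
x_proj = clip(-3.5934) = 0.0
y_proj = clip(0.9394) = 0.9394
Step 4: Evaluate f.
f(0.0, 0.9394) = -6.9743


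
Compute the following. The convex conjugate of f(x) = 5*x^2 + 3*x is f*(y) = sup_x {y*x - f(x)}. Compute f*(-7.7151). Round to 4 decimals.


f*(y) = sup_x {y*x - a*x^2 - b*x} = sup_x {(y-b)*x - a*x^2}
FOC: (y - b) - 2a*x = 0 => x* = (y - b)/(2a)
x* = (-7.7151 - 3)/(2*5) = -1.0715
f*(-7.7151) = (y-b)^2/(4a) = (-7.7151 - 3)^2/(4*5)
= 114.8134/20 = 5.7407


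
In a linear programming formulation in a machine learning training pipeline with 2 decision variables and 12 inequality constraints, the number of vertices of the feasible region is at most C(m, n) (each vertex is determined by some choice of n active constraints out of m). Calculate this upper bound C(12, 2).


Each vertex corresponds to some choice of n active constraints out of m, so the number of vertices is at most C(m, n) = m! / (n!(m-n)!).
m = 12, n = 2
Numerator: 12 * 11
Denominator: 2! = 2
C(12, 2) = 66


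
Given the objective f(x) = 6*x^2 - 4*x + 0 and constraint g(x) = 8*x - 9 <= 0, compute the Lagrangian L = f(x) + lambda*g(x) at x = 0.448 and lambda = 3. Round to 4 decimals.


Step 1: Evaluate f(x).
f(0.448) = 6*0.448^2 - 4*0.448 + 0 = -0.5878
Step 2: Evaluate g(x).
g(0.448) = 8*0.448 - 9 = -5.416
Step 3: Compute Lagrangian.
L = -0.5878 + 3*-5.416 = -16.8358


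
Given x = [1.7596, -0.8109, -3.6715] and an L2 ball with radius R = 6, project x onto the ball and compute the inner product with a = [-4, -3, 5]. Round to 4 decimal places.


Step 1: Compute ||x|| (intermediates to 6 decimals).
||x|| = sqrt(1.7596^2 + (-0.8109)^2 + (-3.6715)^2) = 4.151345
Step 2: Project.
Since ||x|| <= R, proj = x (no scaling needed).
proj(x) = [1.7596, -0.8109, -3.6715]
Step 3: Dot product.
a^T * proj(x) = -4*1.7596 - 3*(-0.8109) + 5*(-3.6715) = -22.9632


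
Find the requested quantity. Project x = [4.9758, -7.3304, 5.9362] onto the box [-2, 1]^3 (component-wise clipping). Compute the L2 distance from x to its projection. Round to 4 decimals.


Project each component onto [-2, 1].
clip(4.9758) = 1.0, clip(-7.3304) = -2.0, clip(5.9362) = 1.0
Projection = [1.0, -2.0, 1.0]
Squared diffs: [15.807, 28.4132, 24.3661]
Distance = sqrt(68.5863) = 8.2817


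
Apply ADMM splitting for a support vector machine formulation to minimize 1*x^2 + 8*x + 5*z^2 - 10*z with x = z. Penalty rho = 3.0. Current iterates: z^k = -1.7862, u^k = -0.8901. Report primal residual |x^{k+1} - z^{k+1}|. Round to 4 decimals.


ADMM iteration with rho = 3.0, z^k = -1.7862, u^k = -0.8901
Step 1: x-update.
Minimize 1*x^2 + 8*x + (3.0/2)*(x + 1.7862 - 0.8901)^2
FOC: (2*1 + 3.0)*x = -8 + 3.0*(-1.7862 + 0.8901)
x^{k+1} = -2.1377
Step 2: z-update.
Minimize 5*z^2 - 10*z + (3.0/2)*(-2.1377 - z - 0.8901)^2
FOC: (2*5 + 3.0)*z = 10 + 3.0*(-2.1377 - 0.8901)
z^{k+1} = 0.0705
Step 3: u-update.
u^{k+1} = -0.8901 - 2.1377 - 0.0705 = -3.0983
Step 4: Primal residual = |-2.1377 - 0.0705| = 2.2082


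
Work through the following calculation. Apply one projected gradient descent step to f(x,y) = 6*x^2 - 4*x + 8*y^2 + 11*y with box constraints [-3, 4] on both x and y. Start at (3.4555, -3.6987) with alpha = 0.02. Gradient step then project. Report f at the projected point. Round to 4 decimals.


Step 1: Compute gradient at (3.4555, -3.6987).
grad_x = 2*6*3.4555 - 4 = 37.466
grad_y = 2*8*-3.6987 + 11 = -48.1792
Step 2: Gradient step.
x_raw = 3.4555 - 0.02*37.466 = 2.7062
y_raw = -3.6987 - 0.02*-48.1792 = -2.7351
Step 3: Project onto [-3, 4].
x_proj = clip(2.7062) = 2.7062
y_proj = clip(-2.7351) = -2.7351
Step 4: Evaluate f.
f(2.7062, -2.7351) = 62.8763


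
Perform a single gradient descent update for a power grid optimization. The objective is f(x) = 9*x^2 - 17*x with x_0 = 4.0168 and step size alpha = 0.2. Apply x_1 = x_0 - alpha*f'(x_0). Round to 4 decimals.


We compute the gradient at x_0 and apply the update.
f'(x) = 18*x - 17
f'(4.0168) = 18*4.0168 - 17 = 55.3024
x_1 = 4.0168 - 0.2*55.3024 = -7.0437


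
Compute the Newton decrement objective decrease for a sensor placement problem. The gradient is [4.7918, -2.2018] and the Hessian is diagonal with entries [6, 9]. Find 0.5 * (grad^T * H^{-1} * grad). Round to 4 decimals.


Step 1: H is diagonal, so H^(-1) * g = [0.7986, -0.2446].
Step 2: g^T H^(-1) g = sum_i g_i^2 / H_ii
  = (4.7918)^2/6 + (-2.2018)^2/9
  = 3.8269 + 0.5387 = 4.3655
Step 3: Objective decrease = 0.5 * g^T H^(-1) g = 2.1828


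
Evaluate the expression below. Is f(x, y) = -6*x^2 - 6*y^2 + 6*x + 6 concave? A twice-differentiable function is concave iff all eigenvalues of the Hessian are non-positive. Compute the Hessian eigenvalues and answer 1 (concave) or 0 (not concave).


The Hessian of f(x,y) = -6*x^2 - 6*y^2 + 6*x + 6 is:
H = [[-12, 0], [0, -12]]
Trace = -12 - 12 = -24
Determinant = -12*-12 - (0)^2 = 144
Discriminant = (-24)^2 - 4*144 = 0.0
Eigenvalues: lambda_1 = -12.0, lambda_2 = -12.0
The function is concave.

1


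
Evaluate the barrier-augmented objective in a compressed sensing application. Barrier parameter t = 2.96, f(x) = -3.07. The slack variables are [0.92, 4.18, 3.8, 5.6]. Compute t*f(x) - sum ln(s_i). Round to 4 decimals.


Step 1: Compute log-barrier.
ln values: [-0.0834, 1.4303, 1.335, 1.7228]
phi = -(-0.0834 + 1.4303 + 1.335 + 1.7228) = -4.4047
Step 2: Compute augmented objective.
t*f(x) = 2.96*-3.07 = -9.0872
Total = -9.0872 - 4.4047 = -13.4919


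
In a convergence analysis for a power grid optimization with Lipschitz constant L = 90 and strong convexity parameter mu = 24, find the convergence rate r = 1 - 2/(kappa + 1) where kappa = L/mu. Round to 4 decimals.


Step 1: Compute the condition number.
kappa = L/mu = 90/24 = 3.75
Step 2: Compute the convergence rate.
r = 1 - 2/(kappa + 1) = 1 - 2*mu/(L + mu) = (L - mu)/(L + mu) = 66/114 = 0.5789


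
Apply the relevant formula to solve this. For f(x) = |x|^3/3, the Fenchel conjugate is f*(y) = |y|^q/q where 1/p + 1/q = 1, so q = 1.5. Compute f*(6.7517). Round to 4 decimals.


The conjugate exponent q satisfies 1/p + 1/q = 1.
p = 3, so q = 3/(3 - 1) = 1.5
|y|^q = 6.7517^1.5 = 17.5436
f*(6.7517) = 17.5436 / 1.5 = 11.6958


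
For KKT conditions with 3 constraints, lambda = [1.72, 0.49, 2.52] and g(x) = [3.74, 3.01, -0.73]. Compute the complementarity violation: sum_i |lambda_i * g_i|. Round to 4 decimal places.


KKT complementary slackness check:
lambda_1 * g_1 = 1.72 * 3.74 = 6.4328
lambda_2 * g_2 = 0.49 * 3.01 = 1.4749
lambda_3 * g_3 = 2.52 * -0.73 = -1.8396
Total violation = 6.4328 + 1.4749 + 1.8396 = 9.7473


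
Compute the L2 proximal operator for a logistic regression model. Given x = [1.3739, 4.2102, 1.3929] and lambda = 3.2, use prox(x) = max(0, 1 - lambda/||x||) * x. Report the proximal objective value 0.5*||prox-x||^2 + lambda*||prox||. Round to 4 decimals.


Step 1: Compute ||x||.
||x|| = 4.6426
Step 2: Compute scaling factor.
scale = max(0, 1 - 3.2/4.6426) = 0.3107
Step 3: prox(x) = [0.4269, 1.3082, 0.4328]
||prox(x)|| = 1.4426
Step 4: Proximal objective.
0.5*||prox-x||^2 = 5.12
lambda*||prox|| = 4.6163
Total = 9.7363


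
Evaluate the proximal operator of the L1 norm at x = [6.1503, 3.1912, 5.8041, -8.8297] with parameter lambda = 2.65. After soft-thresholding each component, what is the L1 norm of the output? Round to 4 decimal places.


Soft-thresholding with lambda = 2.65:
prox(6.1503) = sign(6.1503)*max(|6.1503| - 2.65, 0) = 3.5003
prox(3.1912) = sign(3.1912)*max(|3.1912| - 2.65, 0) = 0.5412
prox(5.8041) = sign(5.8041)*max(|5.8041| - 2.65, 0) = 3.1541
prox(-8.8297) = sign(-8.8297)*max(|-8.8297| - 2.65, 0) = -6.1797
prox(x) = [3.5003, 0.5412, 3.1541, -6.1797]
||prox(x)||_1 = 3.5003 + 0.5412 + 3.1541 + 6.1797 = 13.3753


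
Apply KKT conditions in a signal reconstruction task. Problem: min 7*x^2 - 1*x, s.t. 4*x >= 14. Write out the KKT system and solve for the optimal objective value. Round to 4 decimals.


Step 1: Try lambda = 0 (constraint inactive).
x_unc = 1/(2*7) = 0.0714
Check: 4*0.0714 = 0.2856 < 14 -- violated!
Step 2: Constraint must be active: 4*x = 14
x* = 14/4 = 3.5
lambda = (2*7*3.5 - 1)/4 = 12.0
Step 3: Compute optimal value.
f(x*) = 7*3.5^2 - 1*3.5 = 82.25


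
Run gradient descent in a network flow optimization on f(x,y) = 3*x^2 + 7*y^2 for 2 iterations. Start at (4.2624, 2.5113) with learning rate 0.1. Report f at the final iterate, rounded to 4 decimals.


Gradient descent on f(x,y) = 3*x^2 + 7*y^2.
Starting point: (4.2624, 2.5113), alpha = 0.1
Step 1: grad_x = 2*3*4.2624 = 25.5744, grad_y = 2*7*2.5113 = 35.1582
  x_1 = 4.2624 - 0.1*25.5744 = 1.705
  y_1 = 2.5113 - 0.1*35.1582 = -1.0045
Step 2: grad_x = 2*3*1.705 = 10.2298, grad_y = 2*7*-1.0045 = -14.0633
  x_2 = 1.705 - 0.1*10.2298 = 0.682
  y_2 = -1.0045 - 0.1*-14.0633 = 0.4018
f(0.682, 0.4018) = 3*0.682^2 + 7*0.4018^2 = 2.5255


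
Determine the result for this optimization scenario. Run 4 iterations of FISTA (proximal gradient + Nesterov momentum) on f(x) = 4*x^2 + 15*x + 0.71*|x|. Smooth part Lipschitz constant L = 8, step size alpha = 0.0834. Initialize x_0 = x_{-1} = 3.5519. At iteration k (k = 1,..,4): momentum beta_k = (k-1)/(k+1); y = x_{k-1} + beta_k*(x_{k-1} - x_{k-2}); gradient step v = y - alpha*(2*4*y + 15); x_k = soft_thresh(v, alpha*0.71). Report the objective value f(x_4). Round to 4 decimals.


FISTA on f(x) = 4*x^2 + 15*x + 0.71*|x|
L = 8, alpha = 0.0834
Iteration 1: beta = 0.0, y = 3.5519 + 0.0*(3.5519 - 3.5519) = 3.5519
  grad(y) = 43.4152, v = y - alpha*grad = -0.0689
  prox(v) = soft_thresh(-0.0689, 0.0592) = -0.0097
Iteration 2: beta = 0.3333, y = -0.0097 + 0.3333*(-0.0097 - 3.5519) = -1.1969
  grad(y) = 5.4247, v = y - alpha*grad = -1.6493
  prox(v) = soft_thresh(-1.6493, 0.0592) = -1.5901
Iteration 3: beta = 0.5, y = -1.5901 + 0.5*(-1.5901 + 0.0097) = -2.3803
  grad(y) = -4.0426, v = y - alpha*grad = -2.0432
  prox(v) = soft_thresh(-2.0432, 0.0592) = -1.984
Iteration 4: beta = 0.6, y = -1.984 + 0.6*(-1.984 + 1.5901) = -2.2203
  grad(y) = -2.7621, v = y - alpha*grad = -1.9899
  prox(v) = soft_thresh(-1.9899, 0.0592) = -1.9307
f(x_4) = 4*(-1.9307)^2 + 15*(-1.9307) + 0.71*|-1.9307| = -12.6793


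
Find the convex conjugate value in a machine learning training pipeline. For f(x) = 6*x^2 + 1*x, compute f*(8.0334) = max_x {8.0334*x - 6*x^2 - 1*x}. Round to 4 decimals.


f*(y) = sup_x {y*x - a*x^2 - b*x} = sup_x {(y-b)*x - a*x^2}
FOC: (y - b) - 2a*x = 0 => x* = (y - b)/(2a)
x* = (8.0334 - 1)/(2*6) = 0.5861
f*(8.0334) = (y-b)^2/(4a) = (8.0334 - 1)^2/(4*6)
= 49.4687/24 = 2.0612


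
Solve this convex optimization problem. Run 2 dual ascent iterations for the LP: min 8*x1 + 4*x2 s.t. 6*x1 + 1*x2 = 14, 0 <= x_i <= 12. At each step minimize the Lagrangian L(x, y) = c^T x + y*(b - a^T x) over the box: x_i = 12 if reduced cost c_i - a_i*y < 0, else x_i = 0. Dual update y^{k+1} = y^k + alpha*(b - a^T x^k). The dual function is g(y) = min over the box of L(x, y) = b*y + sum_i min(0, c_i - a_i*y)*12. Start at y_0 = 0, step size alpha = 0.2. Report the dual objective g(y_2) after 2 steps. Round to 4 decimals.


Dual ascent for LP: min 8*x1 + 4*x2, 6*x1 + 1*x2 = 14, 0 <= x_i <= 12
Step 1: y^k = 0.0, reduced costs: (8.0, 4.0)
  x^k = (0.0, 0.0), subgradient = b - a^T x = 14.0
  y^{k+1} = 0.0 + 0.2*14.0 = 2.8
Step 2: y^k = 2.8, reduced costs: (-8.8, 1.2)
  x^k = (12.0, 0.0), subgradient = b - a^T x = -58.0
  y^{k+1} = 2.8 + 0.2*-58.0 = -8.8
Dual objective at y_2 = -8.8: reduced costs (60.8, 12.8), box minimizer x = (0.0, 0.0)
g(y_2) = b*y + (c1 - a1*y)*x1 + (c2 - a2*y)*x2 = 14*(-8.8) + 60.8*0.0 + 12.8*0.0 = -123.2 + 0.0 + 0.0 = -123.2


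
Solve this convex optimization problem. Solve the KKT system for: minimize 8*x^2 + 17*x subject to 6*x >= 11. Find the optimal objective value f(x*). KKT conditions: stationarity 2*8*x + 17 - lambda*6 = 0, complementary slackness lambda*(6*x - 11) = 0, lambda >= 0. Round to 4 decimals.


Step 1: Try lambda = 0 (constraint inactive).
x_unc = -17/(2*8) = -1.0625
Check: 6*-1.0625 = -6.375 < 11 -- violated!
Step 2: Constraint must be active: 6*x = 11
x* = 11/6 = 1.8333 (rounded; the exact value 11/6 is used below)
lambda = (2*8*(11/6) + 17)/6 = 7.7222
Step 3: Compute optimal value.
f(x*) = 8*(11/6)^2 + 17*(11/6) = 58.0556


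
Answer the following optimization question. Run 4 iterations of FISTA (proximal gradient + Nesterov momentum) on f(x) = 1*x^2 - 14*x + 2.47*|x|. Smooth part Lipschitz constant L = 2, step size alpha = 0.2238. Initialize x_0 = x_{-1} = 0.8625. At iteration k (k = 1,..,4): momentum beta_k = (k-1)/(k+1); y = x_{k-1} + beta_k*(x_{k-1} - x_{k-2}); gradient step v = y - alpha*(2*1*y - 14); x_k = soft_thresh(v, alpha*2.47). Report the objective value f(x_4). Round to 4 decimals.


FISTA on f(x) = 1*x^2 - 14*x + 2.47*|x|
L = 2, alpha = 0.2238
Iteration 1: beta = 0.0, y = 0.8625 + 0.0*(0.8625 - 0.8625) = 0.8625
  grad(y) = -12.275, v = y - alpha*grad = 3.6096
  prox(v) = soft_thresh(3.6096, 0.5528) = 3.0569
Iteration 2: beta = 0.3333, y = 3.0569 + 0.3333*(3.0569 - 0.8625) = 3.7883
  grad(y) = -6.4234, v = y - alpha*grad = 5.2259
  prox(v) = soft_thresh(5.2259, 0.5528) = 4.6731
Iteration 3: beta = 0.5, y = 4.6731 + 0.5*(4.6731 - 3.0569) = 5.4812
  grad(y) = -3.0376, v = y - alpha*grad = 6.161
  prox(v) = soft_thresh(6.161, 0.5528) = 5.6082
Iteration 4: beta = 0.6, y = 5.6082 + 0.6*(5.6082 - 4.6731) = 6.1693
  grad(y) = -1.6614, v = y - alpha*grad = 6.5411
  prox(v) = soft_thresh(6.5411, 0.5528) = 5.9883
f(x_4) = 1*5.9883^2 - 14*5.9883 + 2.47*|5.9883| = -33.1853


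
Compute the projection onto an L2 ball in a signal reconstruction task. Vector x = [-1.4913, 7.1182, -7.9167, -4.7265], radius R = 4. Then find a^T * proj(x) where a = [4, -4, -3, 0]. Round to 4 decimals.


Step 1: Compute ||x|| (intermediates to 6 decimals).
||x|| = sqrt((-1.4913)^2 + 7.1182^2 + (-7.9167)^2 + (-4.7265)^2) = 11.743368
Step 2: Project.
Since ||x|| > R, scale = R/||x|| = 4/11.743368 = 0.340618, proj(x) = scale * x
proj(x) = [-0.507964, 2.424587, -2.696571, -1.609931]
Step 3: Dot product.
a^T * proj(x) = 4*(-0.507964) - 4*2.424587 - 3*(-2.696571) + 0*(-1.609931) = -3.6405


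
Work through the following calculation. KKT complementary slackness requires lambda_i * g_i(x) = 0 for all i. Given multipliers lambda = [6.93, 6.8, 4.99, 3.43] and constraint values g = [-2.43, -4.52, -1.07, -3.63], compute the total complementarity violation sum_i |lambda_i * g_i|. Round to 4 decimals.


KKT complementary slackness check:
lambda_1 * g_1 = 6.93 * -2.43 = -16.8399
lambda_2 * g_2 = 6.8 * -4.52 = -30.736
lambda_3 * g_3 = 4.99 * -1.07 = -5.3393
lambda_4 * g_4 = 3.43 * -3.63 = -12.4509
Total violation = 16.8399 + 30.736 + 5.3393 + 12.4509 = 65.3661


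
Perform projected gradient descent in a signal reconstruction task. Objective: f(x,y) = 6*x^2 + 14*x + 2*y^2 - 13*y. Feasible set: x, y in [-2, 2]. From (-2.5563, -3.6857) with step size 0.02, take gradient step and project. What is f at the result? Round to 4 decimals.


Step 1: Compute gradient at (-2.5563, -3.6857).
grad_x = 2*6*-2.5563 + 14 = -16.6756
grad_y = 2*2*-3.6857 - 13 = -27.7428
Step 2: Gradient step.
x_raw = -2.5563 - 0.02*-16.6756 = -2.2228
y_raw = -3.6857 - 0.02*-27.7428 = -3.1308
Step 3: Project onto [-2, 2].
x_proj = clip(-2.2228) = -2.0
y_proj = clip(-3.1308) = -2.0
Step 4: Evaluate f.
f(-2.0, -2.0) = 30.0


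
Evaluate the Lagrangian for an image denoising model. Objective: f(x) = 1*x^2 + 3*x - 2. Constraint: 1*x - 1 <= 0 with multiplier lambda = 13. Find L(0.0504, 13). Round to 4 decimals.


Step 1: Evaluate f(x).
f(0.0504) = 1*0.0504^2 + 3*0.0504 - 2 = -1.8463
Step 2: Evaluate g(x).
g(0.0504) = 1*0.0504 - 1 = -0.9496
Step 3: Compute Lagrangian.
L = -1.8463 + 13*-0.9496 = -14.1911


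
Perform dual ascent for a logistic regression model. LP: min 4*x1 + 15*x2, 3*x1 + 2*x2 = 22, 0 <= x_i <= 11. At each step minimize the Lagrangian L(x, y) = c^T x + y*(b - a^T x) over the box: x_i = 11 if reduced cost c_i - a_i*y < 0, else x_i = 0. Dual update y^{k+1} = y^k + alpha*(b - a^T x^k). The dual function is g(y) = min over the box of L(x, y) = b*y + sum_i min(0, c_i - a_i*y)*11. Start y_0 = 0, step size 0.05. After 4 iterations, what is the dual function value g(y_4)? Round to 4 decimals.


Dual ascent for LP: min 4*x1 + 15*x2, 3*x1 + 2*x2 = 22, 0 <= x_i <= 11
Step 1: y^k = 0.0, reduced costs: (4.0, 15.0)
  x^k = (0.0, 0.0), subgradient = b - a^T x = 22.0
  y^{k+1} = 0.0 + 0.05*22.0 = 1.1
Step 2: y^k = 1.1, reduced costs: (0.7, 12.8)
  x^k = (0.0, 0.0), subgradient = b - a^T x = 22.0
  y^{k+1} = 1.1 + 0.05*22.0 = 2.2
Step 3: y^k = 2.2, reduced costs: (-2.6, 10.6)
  x^k = (11.0, 0.0), subgradient = b - a^T x = -11.0
  y^{k+1} = 2.2 + 0.05*-11.0 = 1.65
Step 4: y^k = 1.65, reduced costs: (-0.95, 11.7)
  x^k = (11.0, 0.0), subgradient = b - a^T x = -11.0
  y^{k+1} = 1.65 + 0.05*-11.0 = 1.1
Dual objective at y_4 = 1.1: reduced costs (0.7, 12.8), box minimizer x = (0.0, 0.0)
g(y_4) = b*y + (c1 - a1*y)*x1 + (c2 - a2*y)*x2 = 22*1.1 + 0.7*0.0 + 12.8*0.0 = 24.2 + 0.0 + 0.0 = 24.2


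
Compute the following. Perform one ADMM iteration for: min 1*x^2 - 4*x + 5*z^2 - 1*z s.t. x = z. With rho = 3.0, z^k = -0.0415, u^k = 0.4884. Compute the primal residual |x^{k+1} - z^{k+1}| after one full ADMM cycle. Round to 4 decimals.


ADMM iteration with rho = 3.0, z^k = -0.0415, u^k = 0.4884
Step 1: x-update.
Minimize 1*x^2 - 4*x + (3.0/2)*(x + 0.0415 + 0.4884)^2
FOC: (2*1 + 3.0)*x = 4 + 3.0*(-0.0415 - 0.4884)
x^{k+1} = 0.4821
Step 2: z-update.
Minimize 5*z^2 - 1*z + (3.0/2)*(0.4821 - z + 0.4884)^2
FOC: (2*5 + 3.0)*z = 1 + 3.0*(0.4821 + 0.4884)
z^{k+1} = 0.3009
Step 3: u-update.
u^{k+1} = 0.4884 + 0.4821 - 0.3009 = 0.6696
Step 4: Primal residual = |0.4821 - 0.3009| = 0.1812


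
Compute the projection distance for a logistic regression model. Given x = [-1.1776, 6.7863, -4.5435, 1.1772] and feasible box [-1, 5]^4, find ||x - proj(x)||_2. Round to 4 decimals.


Project each component onto [-1, 5].
clip(-1.1776) = -1.0, clip(6.7863) = 5.0, clip(-4.5435) = -1.0, clip(1.1772) = 1.1772
Projection = [-1.0, 5.0, -1.0, 1.1772]
Squared diffs: [0.0315, 3.1909, 12.5564, 0.0]
Distance = sqrt(15.7788) = 3.9723


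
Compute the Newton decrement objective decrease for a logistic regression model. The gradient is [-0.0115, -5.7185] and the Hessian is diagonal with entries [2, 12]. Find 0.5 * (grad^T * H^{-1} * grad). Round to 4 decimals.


Step 1: H is diagonal, so H^(-1) * g = [-0.0058, -0.4765].
Step 2: g^T H^(-1) g = sum_i g_i^2 / H_ii
  = (-0.0115)^2/2 + (-5.7185)^2/12
  = 0.0001 + 2.7251 = 2.7252
Step 3: Objective decrease = 0.5 * g^T H^(-1) g = 1.3626


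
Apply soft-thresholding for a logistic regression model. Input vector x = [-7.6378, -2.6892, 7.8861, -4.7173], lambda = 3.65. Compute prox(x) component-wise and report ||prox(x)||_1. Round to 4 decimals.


Soft-thresholding with lambda = 3.65:
prox(-7.6378) = sign(-7.6378)*max(|-7.6378| - 3.65, 0) = -3.9878
prox(-2.6892) = sign(-2.6892)*max(|-2.6892| - 3.65, 0) = 0.0
prox(7.8861) = sign(7.8861)*max(|7.8861| - 3.65, 0) = 4.2361
prox(-4.7173) = sign(-4.7173)*max(|-4.7173| - 3.65, 0) = -1.0673
prox(x) = [-3.9878, 0.0, 4.2361, -1.0673]
||prox(x)||_1 = 3.9878 + 0.0 + 4.2361 + 1.0673 = 9.2912
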